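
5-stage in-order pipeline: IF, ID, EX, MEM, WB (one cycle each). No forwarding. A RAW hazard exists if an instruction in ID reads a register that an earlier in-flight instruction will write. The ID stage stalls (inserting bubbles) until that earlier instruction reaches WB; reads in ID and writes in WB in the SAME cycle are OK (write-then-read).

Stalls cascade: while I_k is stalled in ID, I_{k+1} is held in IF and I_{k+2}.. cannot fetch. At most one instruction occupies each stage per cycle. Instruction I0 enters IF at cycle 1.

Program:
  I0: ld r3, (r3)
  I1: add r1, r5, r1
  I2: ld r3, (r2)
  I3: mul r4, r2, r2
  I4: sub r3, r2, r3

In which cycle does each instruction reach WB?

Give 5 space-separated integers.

Answer: 5 6 7 8 10

Derivation:
I0 ld r3 <- r3: IF@1 ID@2 stall=0 (-) EX@3 MEM@4 WB@5
I1 add r1 <- r5,r1: IF@2 ID@3 stall=0 (-) EX@4 MEM@5 WB@6
I2 ld r3 <- r2: IF@3 ID@4 stall=0 (-) EX@5 MEM@6 WB@7
I3 mul r4 <- r2,r2: IF@4 ID@5 stall=0 (-) EX@6 MEM@7 WB@8
I4 sub r3 <- r2,r3: IF@5 ID@6 stall=1 (RAW on I2.r3 (WB@7)) EX@8 MEM@9 WB@10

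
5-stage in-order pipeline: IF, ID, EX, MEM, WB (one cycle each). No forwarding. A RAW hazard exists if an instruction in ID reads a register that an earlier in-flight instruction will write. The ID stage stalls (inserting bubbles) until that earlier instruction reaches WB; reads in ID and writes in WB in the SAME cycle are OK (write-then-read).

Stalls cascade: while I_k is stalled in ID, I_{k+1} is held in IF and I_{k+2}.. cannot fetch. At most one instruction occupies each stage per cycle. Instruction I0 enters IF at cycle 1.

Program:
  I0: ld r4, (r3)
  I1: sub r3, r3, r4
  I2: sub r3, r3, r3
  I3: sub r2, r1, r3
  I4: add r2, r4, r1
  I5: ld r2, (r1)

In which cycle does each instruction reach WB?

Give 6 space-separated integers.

Answer: 5 8 11 14 15 16

Derivation:
I0 ld r4 <- r3: IF@1 ID@2 stall=0 (-) EX@3 MEM@4 WB@5
I1 sub r3 <- r3,r4: IF@2 ID@3 stall=2 (RAW on I0.r4 (WB@5)) EX@6 MEM@7 WB@8
I2 sub r3 <- r3,r3: IF@3 ID@6 stall=2 (RAW on I1.r3 (WB@8)) EX@9 MEM@10 WB@11
I3 sub r2 <- r1,r3: IF@6 ID@9 stall=2 (RAW on I2.r3 (WB@11)) EX@12 MEM@13 WB@14
I4 add r2 <- r4,r1: IF@9 ID@12 stall=0 (-) EX@13 MEM@14 WB@15
I5 ld r2 <- r1: IF@12 ID@13 stall=0 (-) EX@14 MEM@15 WB@16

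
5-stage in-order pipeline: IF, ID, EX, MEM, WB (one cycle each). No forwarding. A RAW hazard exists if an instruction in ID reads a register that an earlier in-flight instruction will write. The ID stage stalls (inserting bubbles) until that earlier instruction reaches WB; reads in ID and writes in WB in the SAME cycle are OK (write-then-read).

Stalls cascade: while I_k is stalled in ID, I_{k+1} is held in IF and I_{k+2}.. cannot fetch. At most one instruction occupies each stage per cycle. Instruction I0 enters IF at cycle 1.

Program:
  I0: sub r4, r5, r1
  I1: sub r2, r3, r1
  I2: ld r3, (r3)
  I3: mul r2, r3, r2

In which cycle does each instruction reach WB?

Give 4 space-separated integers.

Answer: 5 6 7 10

Derivation:
I0 sub r4 <- r5,r1: IF@1 ID@2 stall=0 (-) EX@3 MEM@4 WB@5
I1 sub r2 <- r3,r1: IF@2 ID@3 stall=0 (-) EX@4 MEM@5 WB@6
I2 ld r3 <- r3: IF@3 ID@4 stall=0 (-) EX@5 MEM@6 WB@7
I3 mul r2 <- r3,r2: IF@4 ID@5 stall=2 (RAW on I2.r3 (WB@7)) EX@8 MEM@9 WB@10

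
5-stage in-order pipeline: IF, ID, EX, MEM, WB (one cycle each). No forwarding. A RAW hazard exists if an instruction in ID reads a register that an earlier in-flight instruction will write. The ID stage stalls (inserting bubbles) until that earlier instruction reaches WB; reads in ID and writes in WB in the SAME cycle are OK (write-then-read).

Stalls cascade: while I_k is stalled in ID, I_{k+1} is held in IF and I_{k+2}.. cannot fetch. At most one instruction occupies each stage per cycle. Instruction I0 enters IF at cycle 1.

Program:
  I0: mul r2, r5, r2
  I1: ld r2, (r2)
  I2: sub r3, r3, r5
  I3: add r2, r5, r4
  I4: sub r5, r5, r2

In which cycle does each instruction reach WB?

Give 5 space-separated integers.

Answer: 5 8 9 10 13

Derivation:
I0 mul r2 <- r5,r2: IF@1 ID@2 stall=0 (-) EX@3 MEM@4 WB@5
I1 ld r2 <- r2: IF@2 ID@3 stall=2 (RAW on I0.r2 (WB@5)) EX@6 MEM@7 WB@8
I2 sub r3 <- r3,r5: IF@3 ID@6 stall=0 (-) EX@7 MEM@8 WB@9
I3 add r2 <- r5,r4: IF@6 ID@7 stall=0 (-) EX@8 MEM@9 WB@10
I4 sub r5 <- r5,r2: IF@7 ID@8 stall=2 (RAW on I3.r2 (WB@10)) EX@11 MEM@12 WB@13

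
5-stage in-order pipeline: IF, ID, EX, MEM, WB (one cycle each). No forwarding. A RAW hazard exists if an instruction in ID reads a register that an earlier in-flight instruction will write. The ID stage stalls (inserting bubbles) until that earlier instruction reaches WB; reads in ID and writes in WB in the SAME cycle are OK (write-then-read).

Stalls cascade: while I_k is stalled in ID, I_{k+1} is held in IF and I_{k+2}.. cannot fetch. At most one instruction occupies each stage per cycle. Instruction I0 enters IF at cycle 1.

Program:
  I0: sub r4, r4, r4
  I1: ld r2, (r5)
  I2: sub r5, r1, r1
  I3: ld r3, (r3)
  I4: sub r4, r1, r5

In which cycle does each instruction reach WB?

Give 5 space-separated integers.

I0 sub r4 <- r4,r4: IF@1 ID@2 stall=0 (-) EX@3 MEM@4 WB@5
I1 ld r2 <- r5: IF@2 ID@3 stall=0 (-) EX@4 MEM@5 WB@6
I2 sub r5 <- r1,r1: IF@3 ID@4 stall=0 (-) EX@5 MEM@6 WB@7
I3 ld r3 <- r3: IF@4 ID@5 stall=0 (-) EX@6 MEM@7 WB@8
I4 sub r4 <- r1,r5: IF@5 ID@6 stall=1 (RAW on I2.r5 (WB@7)) EX@8 MEM@9 WB@10

Answer: 5 6 7 8 10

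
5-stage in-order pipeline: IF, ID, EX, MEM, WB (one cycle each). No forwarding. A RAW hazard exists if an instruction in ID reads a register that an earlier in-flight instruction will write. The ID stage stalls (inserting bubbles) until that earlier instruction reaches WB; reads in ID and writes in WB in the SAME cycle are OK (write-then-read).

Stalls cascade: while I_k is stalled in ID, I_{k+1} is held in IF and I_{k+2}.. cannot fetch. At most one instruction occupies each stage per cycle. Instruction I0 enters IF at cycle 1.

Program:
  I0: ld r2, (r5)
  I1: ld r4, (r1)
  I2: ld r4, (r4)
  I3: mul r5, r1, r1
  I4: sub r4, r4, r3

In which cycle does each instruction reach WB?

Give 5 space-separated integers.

Answer: 5 6 9 10 12

Derivation:
I0 ld r2 <- r5: IF@1 ID@2 stall=0 (-) EX@3 MEM@4 WB@5
I1 ld r4 <- r1: IF@2 ID@3 stall=0 (-) EX@4 MEM@5 WB@6
I2 ld r4 <- r4: IF@3 ID@4 stall=2 (RAW on I1.r4 (WB@6)) EX@7 MEM@8 WB@9
I3 mul r5 <- r1,r1: IF@4 ID@7 stall=0 (-) EX@8 MEM@9 WB@10
I4 sub r4 <- r4,r3: IF@7 ID@8 stall=1 (RAW on I2.r4 (WB@9)) EX@10 MEM@11 WB@12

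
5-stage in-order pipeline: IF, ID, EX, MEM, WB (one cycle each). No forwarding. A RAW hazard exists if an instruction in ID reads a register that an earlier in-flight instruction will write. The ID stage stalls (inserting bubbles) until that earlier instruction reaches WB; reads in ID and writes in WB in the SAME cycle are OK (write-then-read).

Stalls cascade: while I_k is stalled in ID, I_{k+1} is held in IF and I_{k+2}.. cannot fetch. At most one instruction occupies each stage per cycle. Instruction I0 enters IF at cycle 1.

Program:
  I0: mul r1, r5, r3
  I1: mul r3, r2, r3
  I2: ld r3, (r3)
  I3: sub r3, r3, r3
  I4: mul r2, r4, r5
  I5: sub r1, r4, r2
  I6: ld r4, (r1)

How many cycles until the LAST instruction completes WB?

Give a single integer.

Answer: 19

Derivation:
I0 mul r1 <- r5,r3: IF@1 ID@2 stall=0 (-) EX@3 MEM@4 WB@5
I1 mul r3 <- r2,r3: IF@2 ID@3 stall=0 (-) EX@4 MEM@5 WB@6
I2 ld r3 <- r3: IF@3 ID@4 stall=2 (RAW on I1.r3 (WB@6)) EX@7 MEM@8 WB@9
I3 sub r3 <- r3,r3: IF@4 ID@7 stall=2 (RAW on I2.r3 (WB@9)) EX@10 MEM@11 WB@12
I4 mul r2 <- r4,r5: IF@7 ID@10 stall=0 (-) EX@11 MEM@12 WB@13
I5 sub r1 <- r4,r2: IF@10 ID@11 stall=2 (RAW on I4.r2 (WB@13)) EX@14 MEM@15 WB@16
I6 ld r4 <- r1: IF@11 ID@14 stall=2 (RAW on I5.r1 (WB@16)) EX@17 MEM@18 WB@19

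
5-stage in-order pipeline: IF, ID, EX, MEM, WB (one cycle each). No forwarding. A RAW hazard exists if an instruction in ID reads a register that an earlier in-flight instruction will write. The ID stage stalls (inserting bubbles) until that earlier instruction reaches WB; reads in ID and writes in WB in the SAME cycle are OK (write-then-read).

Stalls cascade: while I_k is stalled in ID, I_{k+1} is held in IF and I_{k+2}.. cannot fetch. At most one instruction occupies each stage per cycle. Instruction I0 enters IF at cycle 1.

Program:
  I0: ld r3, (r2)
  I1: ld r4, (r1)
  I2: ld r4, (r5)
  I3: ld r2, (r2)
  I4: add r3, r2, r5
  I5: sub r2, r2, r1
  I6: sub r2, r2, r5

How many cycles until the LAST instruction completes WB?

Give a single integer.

Answer: 15

Derivation:
I0 ld r3 <- r2: IF@1 ID@2 stall=0 (-) EX@3 MEM@4 WB@5
I1 ld r4 <- r1: IF@2 ID@3 stall=0 (-) EX@4 MEM@5 WB@6
I2 ld r4 <- r5: IF@3 ID@4 stall=0 (-) EX@5 MEM@6 WB@7
I3 ld r2 <- r2: IF@4 ID@5 stall=0 (-) EX@6 MEM@7 WB@8
I4 add r3 <- r2,r5: IF@5 ID@6 stall=2 (RAW on I3.r2 (WB@8)) EX@9 MEM@10 WB@11
I5 sub r2 <- r2,r1: IF@6 ID@9 stall=0 (-) EX@10 MEM@11 WB@12
I6 sub r2 <- r2,r5: IF@9 ID@10 stall=2 (RAW on I5.r2 (WB@12)) EX@13 MEM@14 WB@15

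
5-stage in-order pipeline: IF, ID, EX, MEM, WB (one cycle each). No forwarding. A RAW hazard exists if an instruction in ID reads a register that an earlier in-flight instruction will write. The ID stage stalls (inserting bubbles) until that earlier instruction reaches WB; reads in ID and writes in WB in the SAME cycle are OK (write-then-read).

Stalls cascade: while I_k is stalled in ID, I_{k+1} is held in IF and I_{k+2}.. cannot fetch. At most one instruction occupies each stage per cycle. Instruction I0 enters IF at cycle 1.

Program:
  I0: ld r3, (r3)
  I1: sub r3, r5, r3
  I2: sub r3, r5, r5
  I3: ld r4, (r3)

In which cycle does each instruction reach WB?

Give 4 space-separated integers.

I0 ld r3 <- r3: IF@1 ID@2 stall=0 (-) EX@3 MEM@4 WB@5
I1 sub r3 <- r5,r3: IF@2 ID@3 stall=2 (RAW on I0.r3 (WB@5)) EX@6 MEM@7 WB@8
I2 sub r3 <- r5,r5: IF@3 ID@6 stall=0 (-) EX@7 MEM@8 WB@9
I3 ld r4 <- r3: IF@6 ID@7 stall=2 (RAW on I2.r3 (WB@9)) EX@10 MEM@11 WB@12

Answer: 5 8 9 12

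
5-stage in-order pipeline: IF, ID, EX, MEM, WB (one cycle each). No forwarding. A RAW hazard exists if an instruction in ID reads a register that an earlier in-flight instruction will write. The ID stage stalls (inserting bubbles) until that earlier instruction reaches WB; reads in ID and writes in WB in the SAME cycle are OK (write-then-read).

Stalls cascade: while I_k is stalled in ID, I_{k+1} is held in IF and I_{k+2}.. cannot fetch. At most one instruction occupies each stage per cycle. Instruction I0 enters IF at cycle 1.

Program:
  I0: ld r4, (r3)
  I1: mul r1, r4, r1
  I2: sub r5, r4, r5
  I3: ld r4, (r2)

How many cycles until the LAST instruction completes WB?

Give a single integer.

I0 ld r4 <- r3: IF@1 ID@2 stall=0 (-) EX@3 MEM@4 WB@5
I1 mul r1 <- r4,r1: IF@2 ID@3 stall=2 (RAW on I0.r4 (WB@5)) EX@6 MEM@7 WB@8
I2 sub r5 <- r4,r5: IF@3 ID@6 stall=0 (-) EX@7 MEM@8 WB@9
I3 ld r4 <- r2: IF@6 ID@7 stall=0 (-) EX@8 MEM@9 WB@10

Answer: 10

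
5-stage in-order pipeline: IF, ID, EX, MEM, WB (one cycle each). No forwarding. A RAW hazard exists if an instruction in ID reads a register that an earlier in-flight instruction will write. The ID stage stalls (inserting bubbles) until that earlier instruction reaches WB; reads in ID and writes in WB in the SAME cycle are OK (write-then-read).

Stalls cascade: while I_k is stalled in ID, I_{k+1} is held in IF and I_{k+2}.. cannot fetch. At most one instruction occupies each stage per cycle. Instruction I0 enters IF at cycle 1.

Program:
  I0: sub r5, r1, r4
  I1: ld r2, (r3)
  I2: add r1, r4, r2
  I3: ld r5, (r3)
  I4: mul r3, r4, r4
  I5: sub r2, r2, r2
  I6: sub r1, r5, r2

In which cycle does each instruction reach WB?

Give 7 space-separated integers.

Answer: 5 6 9 10 11 12 15

Derivation:
I0 sub r5 <- r1,r4: IF@1 ID@2 stall=0 (-) EX@3 MEM@4 WB@5
I1 ld r2 <- r3: IF@2 ID@3 stall=0 (-) EX@4 MEM@5 WB@6
I2 add r1 <- r4,r2: IF@3 ID@4 stall=2 (RAW on I1.r2 (WB@6)) EX@7 MEM@8 WB@9
I3 ld r5 <- r3: IF@4 ID@7 stall=0 (-) EX@8 MEM@9 WB@10
I4 mul r3 <- r4,r4: IF@7 ID@8 stall=0 (-) EX@9 MEM@10 WB@11
I5 sub r2 <- r2,r2: IF@8 ID@9 stall=0 (-) EX@10 MEM@11 WB@12
I6 sub r1 <- r5,r2: IF@9 ID@10 stall=2 (RAW on I5.r2 (WB@12)) EX@13 MEM@14 WB@15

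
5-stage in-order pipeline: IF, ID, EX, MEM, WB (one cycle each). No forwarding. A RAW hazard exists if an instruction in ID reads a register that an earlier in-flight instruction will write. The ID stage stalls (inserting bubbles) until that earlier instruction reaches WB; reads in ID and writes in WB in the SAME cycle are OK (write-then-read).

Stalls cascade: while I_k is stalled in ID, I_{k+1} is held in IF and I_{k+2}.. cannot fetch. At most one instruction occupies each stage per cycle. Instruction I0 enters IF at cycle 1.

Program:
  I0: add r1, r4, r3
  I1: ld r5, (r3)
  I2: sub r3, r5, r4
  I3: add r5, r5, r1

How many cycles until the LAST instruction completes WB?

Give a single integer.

Answer: 10

Derivation:
I0 add r1 <- r4,r3: IF@1 ID@2 stall=0 (-) EX@3 MEM@4 WB@5
I1 ld r5 <- r3: IF@2 ID@3 stall=0 (-) EX@4 MEM@5 WB@6
I2 sub r3 <- r5,r4: IF@3 ID@4 stall=2 (RAW on I1.r5 (WB@6)) EX@7 MEM@8 WB@9
I3 add r5 <- r5,r1: IF@4 ID@7 stall=0 (-) EX@8 MEM@9 WB@10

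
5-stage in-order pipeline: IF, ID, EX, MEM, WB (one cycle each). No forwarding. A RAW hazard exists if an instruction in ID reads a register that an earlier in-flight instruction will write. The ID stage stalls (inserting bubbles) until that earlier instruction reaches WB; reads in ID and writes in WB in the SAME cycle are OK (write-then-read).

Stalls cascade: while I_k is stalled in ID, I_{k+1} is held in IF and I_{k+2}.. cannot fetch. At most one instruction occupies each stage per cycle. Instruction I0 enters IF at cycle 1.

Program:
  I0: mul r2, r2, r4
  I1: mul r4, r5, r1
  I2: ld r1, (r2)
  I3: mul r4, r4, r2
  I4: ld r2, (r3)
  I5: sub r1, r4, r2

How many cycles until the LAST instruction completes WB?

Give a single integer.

I0 mul r2 <- r2,r4: IF@1 ID@2 stall=0 (-) EX@3 MEM@4 WB@5
I1 mul r4 <- r5,r1: IF@2 ID@3 stall=0 (-) EX@4 MEM@5 WB@6
I2 ld r1 <- r2: IF@3 ID@4 stall=1 (RAW on I0.r2 (WB@5)) EX@6 MEM@7 WB@8
I3 mul r4 <- r4,r2: IF@4 ID@6 stall=0 (-) EX@7 MEM@8 WB@9
I4 ld r2 <- r3: IF@6 ID@7 stall=0 (-) EX@8 MEM@9 WB@10
I5 sub r1 <- r4,r2: IF@7 ID@8 stall=2 (RAW on I4.r2 (WB@10)) EX@11 MEM@12 WB@13

Answer: 13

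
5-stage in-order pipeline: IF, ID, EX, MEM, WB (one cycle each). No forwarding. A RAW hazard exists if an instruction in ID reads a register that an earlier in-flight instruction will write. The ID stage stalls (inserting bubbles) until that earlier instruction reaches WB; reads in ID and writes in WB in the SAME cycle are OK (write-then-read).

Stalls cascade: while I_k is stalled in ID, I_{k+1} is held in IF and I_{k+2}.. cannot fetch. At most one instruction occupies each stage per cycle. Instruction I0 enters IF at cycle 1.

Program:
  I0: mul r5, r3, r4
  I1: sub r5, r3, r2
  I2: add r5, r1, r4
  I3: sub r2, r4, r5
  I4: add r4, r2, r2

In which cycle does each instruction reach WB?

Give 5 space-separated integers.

I0 mul r5 <- r3,r4: IF@1 ID@2 stall=0 (-) EX@3 MEM@4 WB@5
I1 sub r5 <- r3,r2: IF@2 ID@3 stall=0 (-) EX@4 MEM@5 WB@6
I2 add r5 <- r1,r4: IF@3 ID@4 stall=0 (-) EX@5 MEM@6 WB@7
I3 sub r2 <- r4,r5: IF@4 ID@5 stall=2 (RAW on I2.r5 (WB@7)) EX@8 MEM@9 WB@10
I4 add r4 <- r2,r2: IF@5 ID@8 stall=2 (RAW on I3.r2 (WB@10)) EX@11 MEM@12 WB@13

Answer: 5 6 7 10 13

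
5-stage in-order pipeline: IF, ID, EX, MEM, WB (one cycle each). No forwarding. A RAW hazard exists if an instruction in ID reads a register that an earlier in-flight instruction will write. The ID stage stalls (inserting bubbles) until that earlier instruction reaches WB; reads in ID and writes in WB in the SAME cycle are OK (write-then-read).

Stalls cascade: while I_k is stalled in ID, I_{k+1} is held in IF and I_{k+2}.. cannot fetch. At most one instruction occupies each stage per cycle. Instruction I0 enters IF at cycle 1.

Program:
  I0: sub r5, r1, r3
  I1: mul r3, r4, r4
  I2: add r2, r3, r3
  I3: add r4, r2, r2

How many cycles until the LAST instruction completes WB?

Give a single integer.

I0 sub r5 <- r1,r3: IF@1 ID@2 stall=0 (-) EX@3 MEM@4 WB@5
I1 mul r3 <- r4,r4: IF@2 ID@3 stall=0 (-) EX@4 MEM@5 WB@6
I2 add r2 <- r3,r3: IF@3 ID@4 stall=2 (RAW on I1.r3 (WB@6)) EX@7 MEM@8 WB@9
I3 add r4 <- r2,r2: IF@4 ID@7 stall=2 (RAW on I2.r2 (WB@9)) EX@10 MEM@11 WB@12

Answer: 12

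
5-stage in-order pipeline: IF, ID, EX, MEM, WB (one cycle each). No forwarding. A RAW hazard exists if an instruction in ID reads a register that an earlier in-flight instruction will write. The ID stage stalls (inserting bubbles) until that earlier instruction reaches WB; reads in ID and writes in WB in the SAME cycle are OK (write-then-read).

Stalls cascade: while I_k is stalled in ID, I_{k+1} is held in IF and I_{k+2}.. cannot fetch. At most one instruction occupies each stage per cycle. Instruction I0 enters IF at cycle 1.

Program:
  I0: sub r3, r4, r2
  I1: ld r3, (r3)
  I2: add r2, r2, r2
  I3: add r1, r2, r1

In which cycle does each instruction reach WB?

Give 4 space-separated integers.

I0 sub r3 <- r4,r2: IF@1 ID@2 stall=0 (-) EX@3 MEM@4 WB@5
I1 ld r3 <- r3: IF@2 ID@3 stall=2 (RAW on I0.r3 (WB@5)) EX@6 MEM@7 WB@8
I2 add r2 <- r2,r2: IF@3 ID@6 stall=0 (-) EX@7 MEM@8 WB@9
I3 add r1 <- r2,r1: IF@6 ID@7 stall=2 (RAW on I2.r2 (WB@9)) EX@10 MEM@11 WB@12

Answer: 5 8 9 12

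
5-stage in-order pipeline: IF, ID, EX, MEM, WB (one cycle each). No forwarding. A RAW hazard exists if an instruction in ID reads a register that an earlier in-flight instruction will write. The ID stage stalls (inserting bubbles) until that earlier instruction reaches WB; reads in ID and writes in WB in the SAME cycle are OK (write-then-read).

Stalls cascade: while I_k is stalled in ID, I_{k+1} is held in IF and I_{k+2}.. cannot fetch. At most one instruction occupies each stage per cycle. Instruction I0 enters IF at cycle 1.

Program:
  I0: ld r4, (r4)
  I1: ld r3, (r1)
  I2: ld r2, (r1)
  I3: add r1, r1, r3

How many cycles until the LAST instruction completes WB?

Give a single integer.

Answer: 9

Derivation:
I0 ld r4 <- r4: IF@1 ID@2 stall=0 (-) EX@3 MEM@4 WB@5
I1 ld r3 <- r1: IF@2 ID@3 stall=0 (-) EX@4 MEM@5 WB@6
I2 ld r2 <- r1: IF@3 ID@4 stall=0 (-) EX@5 MEM@6 WB@7
I3 add r1 <- r1,r3: IF@4 ID@5 stall=1 (RAW on I1.r3 (WB@6)) EX@7 MEM@8 WB@9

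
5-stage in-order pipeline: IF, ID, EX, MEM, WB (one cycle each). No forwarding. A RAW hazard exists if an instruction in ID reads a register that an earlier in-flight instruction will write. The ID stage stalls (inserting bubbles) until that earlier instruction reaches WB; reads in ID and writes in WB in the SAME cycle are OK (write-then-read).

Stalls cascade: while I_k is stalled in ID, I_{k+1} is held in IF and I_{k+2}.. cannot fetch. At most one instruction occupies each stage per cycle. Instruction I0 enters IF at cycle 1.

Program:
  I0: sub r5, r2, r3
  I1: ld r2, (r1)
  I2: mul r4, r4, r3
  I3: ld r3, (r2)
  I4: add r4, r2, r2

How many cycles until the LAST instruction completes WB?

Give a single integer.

I0 sub r5 <- r2,r3: IF@1 ID@2 stall=0 (-) EX@3 MEM@4 WB@5
I1 ld r2 <- r1: IF@2 ID@3 stall=0 (-) EX@4 MEM@5 WB@6
I2 mul r4 <- r4,r3: IF@3 ID@4 stall=0 (-) EX@5 MEM@6 WB@7
I3 ld r3 <- r2: IF@4 ID@5 stall=1 (RAW on I1.r2 (WB@6)) EX@7 MEM@8 WB@9
I4 add r4 <- r2,r2: IF@5 ID@7 stall=0 (-) EX@8 MEM@9 WB@10

Answer: 10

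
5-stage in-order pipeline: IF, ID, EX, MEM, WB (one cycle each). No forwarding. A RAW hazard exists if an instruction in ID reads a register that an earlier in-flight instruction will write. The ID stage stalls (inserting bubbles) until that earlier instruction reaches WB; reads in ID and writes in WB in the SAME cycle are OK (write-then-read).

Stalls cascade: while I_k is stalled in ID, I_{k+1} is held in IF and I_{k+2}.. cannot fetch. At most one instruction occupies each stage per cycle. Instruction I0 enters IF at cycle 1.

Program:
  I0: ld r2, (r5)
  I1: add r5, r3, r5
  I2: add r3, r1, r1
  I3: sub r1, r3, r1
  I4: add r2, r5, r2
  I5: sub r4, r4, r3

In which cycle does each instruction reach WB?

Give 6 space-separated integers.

I0 ld r2 <- r5: IF@1 ID@2 stall=0 (-) EX@3 MEM@4 WB@5
I1 add r5 <- r3,r5: IF@2 ID@3 stall=0 (-) EX@4 MEM@5 WB@6
I2 add r3 <- r1,r1: IF@3 ID@4 stall=0 (-) EX@5 MEM@6 WB@7
I3 sub r1 <- r3,r1: IF@4 ID@5 stall=2 (RAW on I2.r3 (WB@7)) EX@8 MEM@9 WB@10
I4 add r2 <- r5,r2: IF@5 ID@8 stall=0 (-) EX@9 MEM@10 WB@11
I5 sub r4 <- r4,r3: IF@8 ID@9 stall=0 (-) EX@10 MEM@11 WB@12

Answer: 5 6 7 10 11 12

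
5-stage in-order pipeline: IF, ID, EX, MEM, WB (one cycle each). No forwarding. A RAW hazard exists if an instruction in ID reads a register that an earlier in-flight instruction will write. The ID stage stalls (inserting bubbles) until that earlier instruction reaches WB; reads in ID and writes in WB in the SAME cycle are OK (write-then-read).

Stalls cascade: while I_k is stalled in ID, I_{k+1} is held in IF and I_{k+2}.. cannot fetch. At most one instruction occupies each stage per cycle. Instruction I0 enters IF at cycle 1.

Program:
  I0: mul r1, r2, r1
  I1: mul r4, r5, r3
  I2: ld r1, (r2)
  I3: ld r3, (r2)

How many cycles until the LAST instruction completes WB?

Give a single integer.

I0 mul r1 <- r2,r1: IF@1 ID@2 stall=0 (-) EX@3 MEM@4 WB@5
I1 mul r4 <- r5,r3: IF@2 ID@3 stall=0 (-) EX@4 MEM@5 WB@6
I2 ld r1 <- r2: IF@3 ID@4 stall=0 (-) EX@5 MEM@6 WB@7
I3 ld r3 <- r2: IF@4 ID@5 stall=0 (-) EX@6 MEM@7 WB@8

Answer: 8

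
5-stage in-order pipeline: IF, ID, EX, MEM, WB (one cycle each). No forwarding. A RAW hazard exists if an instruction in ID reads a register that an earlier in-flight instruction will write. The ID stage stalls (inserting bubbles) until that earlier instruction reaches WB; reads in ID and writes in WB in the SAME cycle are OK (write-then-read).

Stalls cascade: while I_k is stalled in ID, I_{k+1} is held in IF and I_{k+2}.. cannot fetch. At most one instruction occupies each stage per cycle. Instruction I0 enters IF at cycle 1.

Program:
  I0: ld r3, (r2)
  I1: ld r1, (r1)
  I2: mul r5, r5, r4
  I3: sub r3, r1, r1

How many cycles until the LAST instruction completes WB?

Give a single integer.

Answer: 9

Derivation:
I0 ld r3 <- r2: IF@1 ID@2 stall=0 (-) EX@3 MEM@4 WB@5
I1 ld r1 <- r1: IF@2 ID@3 stall=0 (-) EX@4 MEM@5 WB@6
I2 mul r5 <- r5,r4: IF@3 ID@4 stall=0 (-) EX@5 MEM@6 WB@7
I3 sub r3 <- r1,r1: IF@4 ID@5 stall=1 (RAW on I1.r1 (WB@6)) EX@7 MEM@8 WB@9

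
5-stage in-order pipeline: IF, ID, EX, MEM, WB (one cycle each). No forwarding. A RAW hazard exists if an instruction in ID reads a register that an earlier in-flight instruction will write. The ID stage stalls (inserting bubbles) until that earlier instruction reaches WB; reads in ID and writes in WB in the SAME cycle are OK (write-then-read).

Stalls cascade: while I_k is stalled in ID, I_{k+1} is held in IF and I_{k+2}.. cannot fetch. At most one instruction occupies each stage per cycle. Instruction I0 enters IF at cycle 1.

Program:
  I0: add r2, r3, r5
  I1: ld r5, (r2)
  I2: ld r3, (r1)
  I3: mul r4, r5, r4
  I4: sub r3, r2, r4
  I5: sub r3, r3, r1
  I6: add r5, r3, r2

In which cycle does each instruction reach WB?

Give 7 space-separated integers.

I0 add r2 <- r3,r5: IF@1 ID@2 stall=0 (-) EX@3 MEM@4 WB@5
I1 ld r5 <- r2: IF@2 ID@3 stall=2 (RAW on I0.r2 (WB@5)) EX@6 MEM@7 WB@8
I2 ld r3 <- r1: IF@3 ID@6 stall=0 (-) EX@7 MEM@8 WB@9
I3 mul r4 <- r5,r4: IF@6 ID@7 stall=1 (RAW on I1.r5 (WB@8)) EX@9 MEM@10 WB@11
I4 sub r3 <- r2,r4: IF@7 ID@9 stall=2 (RAW on I3.r4 (WB@11)) EX@12 MEM@13 WB@14
I5 sub r3 <- r3,r1: IF@9 ID@12 stall=2 (RAW on I4.r3 (WB@14)) EX@15 MEM@16 WB@17
I6 add r5 <- r3,r2: IF@12 ID@15 stall=2 (RAW on I5.r3 (WB@17)) EX@18 MEM@19 WB@20

Answer: 5 8 9 11 14 17 20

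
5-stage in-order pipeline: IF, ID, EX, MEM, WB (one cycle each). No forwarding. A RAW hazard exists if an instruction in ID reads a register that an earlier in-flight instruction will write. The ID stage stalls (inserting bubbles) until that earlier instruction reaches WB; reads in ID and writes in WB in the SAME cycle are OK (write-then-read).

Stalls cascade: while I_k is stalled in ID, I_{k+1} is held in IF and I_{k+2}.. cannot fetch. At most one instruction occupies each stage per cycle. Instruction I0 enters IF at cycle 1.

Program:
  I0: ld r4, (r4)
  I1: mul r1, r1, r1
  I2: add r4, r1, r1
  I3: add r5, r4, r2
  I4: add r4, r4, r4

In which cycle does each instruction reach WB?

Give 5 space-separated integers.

I0 ld r4 <- r4: IF@1 ID@2 stall=0 (-) EX@3 MEM@4 WB@5
I1 mul r1 <- r1,r1: IF@2 ID@3 stall=0 (-) EX@4 MEM@5 WB@6
I2 add r4 <- r1,r1: IF@3 ID@4 stall=2 (RAW on I1.r1 (WB@6)) EX@7 MEM@8 WB@9
I3 add r5 <- r4,r2: IF@4 ID@7 stall=2 (RAW on I2.r4 (WB@9)) EX@10 MEM@11 WB@12
I4 add r4 <- r4,r4: IF@7 ID@10 stall=0 (-) EX@11 MEM@12 WB@13

Answer: 5 6 9 12 13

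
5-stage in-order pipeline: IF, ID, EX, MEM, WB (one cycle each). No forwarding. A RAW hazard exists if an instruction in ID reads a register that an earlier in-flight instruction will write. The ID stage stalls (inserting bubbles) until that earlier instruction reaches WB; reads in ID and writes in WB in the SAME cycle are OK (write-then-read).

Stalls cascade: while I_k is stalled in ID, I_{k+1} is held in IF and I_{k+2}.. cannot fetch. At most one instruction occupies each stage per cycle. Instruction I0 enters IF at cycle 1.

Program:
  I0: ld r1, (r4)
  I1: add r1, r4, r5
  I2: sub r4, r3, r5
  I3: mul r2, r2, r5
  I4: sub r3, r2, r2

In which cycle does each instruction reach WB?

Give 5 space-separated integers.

Answer: 5 6 7 8 11

Derivation:
I0 ld r1 <- r4: IF@1 ID@2 stall=0 (-) EX@3 MEM@4 WB@5
I1 add r1 <- r4,r5: IF@2 ID@3 stall=0 (-) EX@4 MEM@5 WB@6
I2 sub r4 <- r3,r5: IF@3 ID@4 stall=0 (-) EX@5 MEM@6 WB@7
I3 mul r2 <- r2,r5: IF@4 ID@5 stall=0 (-) EX@6 MEM@7 WB@8
I4 sub r3 <- r2,r2: IF@5 ID@6 stall=2 (RAW on I3.r2 (WB@8)) EX@9 MEM@10 WB@11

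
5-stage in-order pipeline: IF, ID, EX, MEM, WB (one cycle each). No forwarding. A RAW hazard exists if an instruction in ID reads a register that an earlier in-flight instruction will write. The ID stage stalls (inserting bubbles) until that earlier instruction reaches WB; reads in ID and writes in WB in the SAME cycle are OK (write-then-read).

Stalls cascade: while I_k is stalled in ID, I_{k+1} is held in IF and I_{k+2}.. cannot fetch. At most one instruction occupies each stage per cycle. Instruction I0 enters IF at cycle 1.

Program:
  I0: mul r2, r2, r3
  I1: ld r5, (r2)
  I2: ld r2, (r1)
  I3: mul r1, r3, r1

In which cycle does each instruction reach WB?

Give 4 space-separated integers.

I0 mul r2 <- r2,r3: IF@1 ID@2 stall=0 (-) EX@3 MEM@4 WB@5
I1 ld r5 <- r2: IF@2 ID@3 stall=2 (RAW on I0.r2 (WB@5)) EX@6 MEM@7 WB@8
I2 ld r2 <- r1: IF@3 ID@6 stall=0 (-) EX@7 MEM@8 WB@9
I3 mul r1 <- r3,r1: IF@6 ID@7 stall=0 (-) EX@8 MEM@9 WB@10

Answer: 5 8 9 10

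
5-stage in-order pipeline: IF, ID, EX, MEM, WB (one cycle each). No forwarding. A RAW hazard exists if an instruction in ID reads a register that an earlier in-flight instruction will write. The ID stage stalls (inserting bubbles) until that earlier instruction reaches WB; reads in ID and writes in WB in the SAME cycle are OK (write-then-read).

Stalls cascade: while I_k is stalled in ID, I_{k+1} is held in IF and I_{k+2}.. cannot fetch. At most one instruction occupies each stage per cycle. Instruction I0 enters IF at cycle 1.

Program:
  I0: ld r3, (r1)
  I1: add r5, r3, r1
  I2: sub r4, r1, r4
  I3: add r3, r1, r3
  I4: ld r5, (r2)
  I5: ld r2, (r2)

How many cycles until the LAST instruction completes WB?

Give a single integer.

I0 ld r3 <- r1: IF@1 ID@2 stall=0 (-) EX@3 MEM@4 WB@5
I1 add r5 <- r3,r1: IF@2 ID@3 stall=2 (RAW on I0.r3 (WB@5)) EX@6 MEM@7 WB@8
I2 sub r4 <- r1,r4: IF@3 ID@6 stall=0 (-) EX@7 MEM@8 WB@9
I3 add r3 <- r1,r3: IF@6 ID@7 stall=0 (-) EX@8 MEM@9 WB@10
I4 ld r5 <- r2: IF@7 ID@8 stall=0 (-) EX@9 MEM@10 WB@11
I5 ld r2 <- r2: IF@8 ID@9 stall=0 (-) EX@10 MEM@11 WB@12

Answer: 12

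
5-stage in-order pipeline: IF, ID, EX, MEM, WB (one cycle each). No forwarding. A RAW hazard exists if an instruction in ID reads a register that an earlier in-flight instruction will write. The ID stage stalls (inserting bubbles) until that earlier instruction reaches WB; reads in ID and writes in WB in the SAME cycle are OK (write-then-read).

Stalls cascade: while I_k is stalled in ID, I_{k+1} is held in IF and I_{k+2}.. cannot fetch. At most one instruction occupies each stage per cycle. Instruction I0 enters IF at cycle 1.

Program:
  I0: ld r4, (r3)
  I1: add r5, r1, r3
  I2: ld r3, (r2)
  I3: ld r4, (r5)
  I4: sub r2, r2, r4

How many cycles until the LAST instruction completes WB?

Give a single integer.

I0 ld r4 <- r3: IF@1 ID@2 stall=0 (-) EX@3 MEM@4 WB@5
I1 add r5 <- r1,r3: IF@2 ID@3 stall=0 (-) EX@4 MEM@5 WB@6
I2 ld r3 <- r2: IF@3 ID@4 stall=0 (-) EX@5 MEM@6 WB@7
I3 ld r4 <- r5: IF@4 ID@5 stall=1 (RAW on I1.r5 (WB@6)) EX@7 MEM@8 WB@9
I4 sub r2 <- r2,r4: IF@5 ID@7 stall=2 (RAW on I3.r4 (WB@9)) EX@10 MEM@11 WB@12

Answer: 12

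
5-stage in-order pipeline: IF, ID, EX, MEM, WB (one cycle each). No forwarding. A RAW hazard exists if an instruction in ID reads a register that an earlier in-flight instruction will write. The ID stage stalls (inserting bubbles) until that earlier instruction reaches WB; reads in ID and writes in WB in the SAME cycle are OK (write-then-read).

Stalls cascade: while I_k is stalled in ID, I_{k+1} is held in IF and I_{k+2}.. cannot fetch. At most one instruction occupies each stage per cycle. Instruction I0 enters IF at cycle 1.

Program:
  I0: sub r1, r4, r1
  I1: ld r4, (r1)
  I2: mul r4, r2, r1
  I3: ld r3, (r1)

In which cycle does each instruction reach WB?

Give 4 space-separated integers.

I0 sub r1 <- r4,r1: IF@1 ID@2 stall=0 (-) EX@3 MEM@4 WB@5
I1 ld r4 <- r1: IF@2 ID@3 stall=2 (RAW on I0.r1 (WB@5)) EX@6 MEM@7 WB@8
I2 mul r4 <- r2,r1: IF@3 ID@6 stall=0 (-) EX@7 MEM@8 WB@9
I3 ld r3 <- r1: IF@6 ID@7 stall=0 (-) EX@8 MEM@9 WB@10

Answer: 5 8 9 10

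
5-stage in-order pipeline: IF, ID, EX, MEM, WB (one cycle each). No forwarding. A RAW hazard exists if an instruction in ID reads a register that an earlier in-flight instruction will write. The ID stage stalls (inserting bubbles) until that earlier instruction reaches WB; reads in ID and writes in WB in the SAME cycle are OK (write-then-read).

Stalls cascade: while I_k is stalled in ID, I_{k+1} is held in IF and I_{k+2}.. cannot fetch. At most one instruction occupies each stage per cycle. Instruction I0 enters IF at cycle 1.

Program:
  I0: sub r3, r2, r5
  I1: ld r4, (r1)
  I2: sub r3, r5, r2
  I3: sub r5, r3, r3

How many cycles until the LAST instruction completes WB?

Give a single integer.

Answer: 10

Derivation:
I0 sub r3 <- r2,r5: IF@1 ID@2 stall=0 (-) EX@3 MEM@4 WB@5
I1 ld r4 <- r1: IF@2 ID@3 stall=0 (-) EX@4 MEM@5 WB@6
I2 sub r3 <- r5,r2: IF@3 ID@4 stall=0 (-) EX@5 MEM@6 WB@7
I3 sub r5 <- r3,r3: IF@4 ID@5 stall=2 (RAW on I2.r3 (WB@7)) EX@8 MEM@9 WB@10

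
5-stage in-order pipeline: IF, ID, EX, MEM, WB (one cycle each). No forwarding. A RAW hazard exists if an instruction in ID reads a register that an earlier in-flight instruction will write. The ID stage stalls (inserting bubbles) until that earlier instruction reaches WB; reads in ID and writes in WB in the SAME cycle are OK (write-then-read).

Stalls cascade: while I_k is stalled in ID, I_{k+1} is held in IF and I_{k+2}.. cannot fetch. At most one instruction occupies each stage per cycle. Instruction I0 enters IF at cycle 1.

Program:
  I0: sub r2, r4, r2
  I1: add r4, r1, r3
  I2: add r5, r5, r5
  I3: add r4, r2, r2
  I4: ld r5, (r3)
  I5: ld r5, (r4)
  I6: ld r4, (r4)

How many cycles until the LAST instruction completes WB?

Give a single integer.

Answer: 12

Derivation:
I0 sub r2 <- r4,r2: IF@1 ID@2 stall=0 (-) EX@3 MEM@4 WB@5
I1 add r4 <- r1,r3: IF@2 ID@3 stall=0 (-) EX@4 MEM@5 WB@6
I2 add r5 <- r5,r5: IF@3 ID@4 stall=0 (-) EX@5 MEM@6 WB@7
I3 add r4 <- r2,r2: IF@4 ID@5 stall=0 (-) EX@6 MEM@7 WB@8
I4 ld r5 <- r3: IF@5 ID@6 stall=0 (-) EX@7 MEM@8 WB@9
I5 ld r5 <- r4: IF@6 ID@7 stall=1 (RAW on I3.r4 (WB@8)) EX@9 MEM@10 WB@11
I6 ld r4 <- r4: IF@7 ID@9 stall=0 (-) EX@10 MEM@11 WB@12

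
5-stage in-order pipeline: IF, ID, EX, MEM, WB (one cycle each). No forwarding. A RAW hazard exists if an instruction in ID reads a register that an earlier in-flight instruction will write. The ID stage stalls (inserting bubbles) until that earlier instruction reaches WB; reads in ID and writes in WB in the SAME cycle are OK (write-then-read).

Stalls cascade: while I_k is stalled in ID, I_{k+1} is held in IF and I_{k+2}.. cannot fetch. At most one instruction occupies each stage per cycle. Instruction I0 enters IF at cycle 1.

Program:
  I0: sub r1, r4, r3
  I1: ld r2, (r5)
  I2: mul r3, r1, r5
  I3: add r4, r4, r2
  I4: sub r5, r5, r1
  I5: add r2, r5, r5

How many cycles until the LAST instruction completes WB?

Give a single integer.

Answer: 13

Derivation:
I0 sub r1 <- r4,r3: IF@1 ID@2 stall=0 (-) EX@3 MEM@4 WB@5
I1 ld r2 <- r5: IF@2 ID@3 stall=0 (-) EX@4 MEM@5 WB@6
I2 mul r3 <- r1,r5: IF@3 ID@4 stall=1 (RAW on I0.r1 (WB@5)) EX@6 MEM@7 WB@8
I3 add r4 <- r4,r2: IF@4 ID@6 stall=0 (-) EX@7 MEM@8 WB@9
I4 sub r5 <- r5,r1: IF@6 ID@7 stall=0 (-) EX@8 MEM@9 WB@10
I5 add r2 <- r5,r5: IF@7 ID@8 stall=2 (RAW on I4.r5 (WB@10)) EX@11 MEM@12 WB@13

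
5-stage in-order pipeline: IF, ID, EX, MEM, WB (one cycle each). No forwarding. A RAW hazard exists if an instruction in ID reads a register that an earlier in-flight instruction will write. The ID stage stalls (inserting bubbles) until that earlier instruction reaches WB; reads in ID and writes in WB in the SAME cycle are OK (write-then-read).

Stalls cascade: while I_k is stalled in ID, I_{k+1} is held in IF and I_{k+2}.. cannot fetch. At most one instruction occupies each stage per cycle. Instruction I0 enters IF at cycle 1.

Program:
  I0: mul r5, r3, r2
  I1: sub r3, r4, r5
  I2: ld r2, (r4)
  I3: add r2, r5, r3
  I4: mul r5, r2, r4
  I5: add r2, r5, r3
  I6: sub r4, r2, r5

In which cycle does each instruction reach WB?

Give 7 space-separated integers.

Answer: 5 8 9 11 14 17 20

Derivation:
I0 mul r5 <- r3,r2: IF@1 ID@2 stall=0 (-) EX@3 MEM@4 WB@5
I1 sub r3 <- r4,r5: IF@2 ID@3 stall=2 (RAW on I0.r5 (WB@5)) EX@6 MEM@7 WB@8
I2 ld r2 <- r4: IF@3 ID@6 stall=0 (-) EX@7 MEM@8 WB@9
I3 add r2 <- r5,r3: IF@6 ID@7 stall=1 (RAW on I1.r3 (WB@8)) EX@9 MEM@10 WB@11
I4 mul r5 <- r2,r4: IF@7 ID@9 stall=2 (RAW on I3.r2 (WB@11)) EX@12 MEM@13 WB@14
I5 add r2 <- r5,r3: IF@9 ID@12 stall=2 (RAW on I4.r5 (WB@14)) EX@15 MEM@16 WB@17
I6 sub r4 <- r2,r5: IF@12 ID@15 stall=2 (RAW on I5.r2 (WB@17)) EX@18 MEM@19 WB@20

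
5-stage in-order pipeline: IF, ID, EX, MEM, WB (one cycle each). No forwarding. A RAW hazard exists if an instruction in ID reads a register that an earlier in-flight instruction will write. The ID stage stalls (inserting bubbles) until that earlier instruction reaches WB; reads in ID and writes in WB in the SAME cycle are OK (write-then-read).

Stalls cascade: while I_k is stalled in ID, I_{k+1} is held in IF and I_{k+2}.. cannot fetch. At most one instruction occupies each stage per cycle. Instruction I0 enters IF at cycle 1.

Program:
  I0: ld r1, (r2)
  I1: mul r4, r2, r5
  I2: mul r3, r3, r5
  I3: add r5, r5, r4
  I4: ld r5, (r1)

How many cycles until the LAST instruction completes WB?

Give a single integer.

I0 ld r1 <- r2: IF@1 ID@2 stall=0 (-) EX@3 MEM@4 WB@5
I1 mul r4 <- r2,r5: IF@2 ID@3 stall=0 (-) EX@4 MEM@5 WB@6
I2 mul r3 <- r3,r5: IF@3 ID@4 stall=0 (-) EX@5 MEM@6 WB@7
I3 add r5 <- r5,r4: IF@4 ID@5 stall=1 (RAW on I1.r4 (WB@6)) EX@7 MEM@8 WB@9
I4 ld r5 <- r1: IF@5 ID@7 stall=0 (-) EX@8 MEM@9 WB@10

Answer: 10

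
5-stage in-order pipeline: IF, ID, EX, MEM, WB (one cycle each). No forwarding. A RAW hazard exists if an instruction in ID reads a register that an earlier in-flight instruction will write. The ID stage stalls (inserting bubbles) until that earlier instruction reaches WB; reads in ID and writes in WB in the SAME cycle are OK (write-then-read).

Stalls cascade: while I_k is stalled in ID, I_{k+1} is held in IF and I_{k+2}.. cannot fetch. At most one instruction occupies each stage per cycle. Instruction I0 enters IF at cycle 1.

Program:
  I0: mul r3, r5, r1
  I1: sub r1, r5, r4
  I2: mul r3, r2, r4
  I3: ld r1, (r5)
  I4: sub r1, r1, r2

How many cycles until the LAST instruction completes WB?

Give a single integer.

Answer: 11

Derivation:
I0 mul r3 <- r5,r1: IF@1 ID@2 stall=0 (-) EX@3 MEM@4 WB@5
I1 sub r1 <- r5,r4: IF@2 ID@3 stall=0 (-) EX@4 MEM@5 WB@6
I2 mul r3 <- r2,r4: IF@3 ID@4 stall=0 (-) EX@5 MEM@6 WB@7
I3 ld r1 <- r5: IF@4 ID@5 stall=0 (-) EX@6 MEM@7 WB@8
I4 sub r1 <- r1,r2: IF@5 ID@6 stall=2 (RAW on I3.r1 (WB@8)) EX@9 MEM@10 WB@11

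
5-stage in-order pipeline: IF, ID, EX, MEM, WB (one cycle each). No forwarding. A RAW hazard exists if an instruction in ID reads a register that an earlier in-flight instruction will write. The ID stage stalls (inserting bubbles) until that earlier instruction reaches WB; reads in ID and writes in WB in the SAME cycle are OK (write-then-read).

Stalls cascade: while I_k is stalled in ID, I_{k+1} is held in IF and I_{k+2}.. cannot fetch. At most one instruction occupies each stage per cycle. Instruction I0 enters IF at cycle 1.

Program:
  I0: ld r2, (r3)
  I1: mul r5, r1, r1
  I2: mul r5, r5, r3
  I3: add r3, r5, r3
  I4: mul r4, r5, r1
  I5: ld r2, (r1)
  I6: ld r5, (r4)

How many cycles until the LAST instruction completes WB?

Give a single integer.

I0 ld r2 <- r3: IF@1 ID@2 stall=0 (-) EX@3 MEM@4 WB@5
I1 mul r5 <- r1,r1: IF@2 ID@3 stall=0 (-) EX@4 MEM@5 WB@6
I2 mul r5 <- r5,r3: IF@3 ID@4 stall=2 (RAW on I1.r5 (WB@6)) EX@7 MEM@8 WB@9
I3 add r3 <- r5,r3: IF@4 ID@7 stall=2 (RAW on I2.r5 (WB@9)) EX@10 MEM@11 WB@12
I4 mul r4 <- r5,r1: IF@7 ID@10 stall=0 (-) EX@11 MEM@12 WB@13
I5 ld r2 <- r1: IF@10 ID@11 stall=0 (-) EX@12 MEM@13 WB@14
I6 ld r5 <- r4: IF@11 ID@12 stall=1 (RAW on I4.r4 (WB@13)) EX@14 MEM@15 WB@16

Answer: 16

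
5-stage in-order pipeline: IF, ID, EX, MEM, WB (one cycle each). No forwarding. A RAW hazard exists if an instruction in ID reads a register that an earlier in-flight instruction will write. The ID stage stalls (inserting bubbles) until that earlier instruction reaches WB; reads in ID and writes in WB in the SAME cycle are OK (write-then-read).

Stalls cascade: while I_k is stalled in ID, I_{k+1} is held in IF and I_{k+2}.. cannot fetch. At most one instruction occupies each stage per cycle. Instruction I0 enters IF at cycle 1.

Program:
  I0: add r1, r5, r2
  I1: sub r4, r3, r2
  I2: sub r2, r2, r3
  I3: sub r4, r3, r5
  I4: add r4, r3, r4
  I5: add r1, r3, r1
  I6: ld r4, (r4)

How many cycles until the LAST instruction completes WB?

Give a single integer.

I0 add r1 <- r5,r2: IF@1 ID@2 stall=0 (-) EX@3 MEM@4 WB@5
I1 sub r4 <- r3,r2: IF@2 ID@3 stall=0 (-) EX@4 MEM@5 WB@6
I2 sub r2 <- r2,r3: IF@3 ID@4 stall=0 (-) EX@5 MEM@6 WB@7
I3 sub r4 <- r3,r5: IF@4 ID@5 stall=0 (-) EX@6 MEM@7 WB@8
I4 add r4 <- r3,r4: IF@5 ID@6 stall=2 (RAW on I3.r4 (WB@8)) EX@9 MEM@10 WB@11
I5 add r1 <- r3,r1: IF@6 ID@9 stall=0 (-) EX@10 MEM@11 WB@12
I6 ld r4 <- r4: IF@9 ID@10 stall=1 (RAW on I4.r4 (WB@11)) EX@12 MEM@13 WB@14

Answer: 14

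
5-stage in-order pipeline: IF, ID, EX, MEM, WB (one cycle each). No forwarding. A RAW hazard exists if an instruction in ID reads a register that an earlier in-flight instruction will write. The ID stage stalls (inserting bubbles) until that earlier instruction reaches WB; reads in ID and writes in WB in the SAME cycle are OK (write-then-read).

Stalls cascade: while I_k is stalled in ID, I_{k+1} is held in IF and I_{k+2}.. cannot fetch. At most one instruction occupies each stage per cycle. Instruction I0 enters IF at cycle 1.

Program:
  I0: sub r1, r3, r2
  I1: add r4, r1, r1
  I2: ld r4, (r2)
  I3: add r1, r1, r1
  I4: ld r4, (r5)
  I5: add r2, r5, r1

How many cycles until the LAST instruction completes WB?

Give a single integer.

Answer: 13

Derivation:
I0 sub r1 <- r3,r2: IF@1 ID@2 stall=0 (-) EX@3 MEM@4 WB@5
I1 add r4 <- r1,r1: IF@2 ID@3 stall=2 (RAW on I0.r1 (WB@5)) EX@6 MEM@7 WB@8
I2 ld r4 <- r2: IF@3 ID@6 stall=0 (-) EX@7 MEM@8 WB@9
I3 add r1 <- r1,r1: IF@6 ID@7 stall=0 (-) EX@8 MEM@9 WB@10
I4 ld r4 <- r5: IF@7 ID@8 stall=0 (-) EX@9 MEM@10 WB@11
I5 add r2 <- r5,r1: IF@8 ID@9 stall=1 (RAW on I3.r1 (WB@10)) EX@11 MEM@12 WB@13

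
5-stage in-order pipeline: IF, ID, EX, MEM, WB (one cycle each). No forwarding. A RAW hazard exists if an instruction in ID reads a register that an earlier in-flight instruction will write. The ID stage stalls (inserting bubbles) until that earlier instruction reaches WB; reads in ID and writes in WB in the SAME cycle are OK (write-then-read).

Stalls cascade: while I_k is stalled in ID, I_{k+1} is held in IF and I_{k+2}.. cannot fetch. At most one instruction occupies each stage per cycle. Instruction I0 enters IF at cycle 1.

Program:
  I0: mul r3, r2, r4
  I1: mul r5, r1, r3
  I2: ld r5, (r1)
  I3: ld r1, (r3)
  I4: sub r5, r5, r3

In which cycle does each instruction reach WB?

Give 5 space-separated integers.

Answer: 5 8 9 10 12

Derivation:
I0 mul r3 <- r2,r4: IF@1 ID@2 stall=0 (-) EX@3 MEM@4 WB@5
I1 mul r5 <- r1,r3: IF@2 ID@3 stall=2 (RAW on I0.r3 (WB@5)) EX@6 MEM@7 WB@8
I2 ld r5 <- r1: IF@3 ID@6 stall=0 (-) EX@7 MEM@8 WB@9
I3 ld r1 <- r3: IF@6 ID@7 stall=0 (-) EX@8 MEM@9 WB@10
I4 sub r5 <- r5,r3: IF@7 ID@8 stall=1 (RAW on I2.r5 (WB@9)) EX@10 MEM@11 WB@12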